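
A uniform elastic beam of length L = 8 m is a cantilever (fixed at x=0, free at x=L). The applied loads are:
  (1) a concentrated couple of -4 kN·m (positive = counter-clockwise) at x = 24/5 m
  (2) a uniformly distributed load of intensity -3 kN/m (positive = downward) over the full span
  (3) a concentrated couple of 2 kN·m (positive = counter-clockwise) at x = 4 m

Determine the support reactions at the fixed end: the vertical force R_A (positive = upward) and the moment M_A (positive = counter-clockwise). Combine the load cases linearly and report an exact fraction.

R_A = -24 kN, M_A = -94 kN·m

Load 1 — applied couple M₀=-4 kN·m at a=24/5 m (b=L-a=16/5):
  R_A = 0 kN
  M_A = -M₀ = -(-4) = 4 kN·m
Load 2 — uniform load w=-3 kN/m over full span:
  R_A = wL = (-3)·8 = -24 kN
  M_A = wL²/2 = (-3)·8²/2 = -96 kN·m
Load 3 — applied couple M₀=2 kN·m at a=4 m (b=L-a=4):
  R_A = 0 kN
  M_A = -M₀ = -2 kN·m
Superposition: R_A = -24 kN, M_A = -94 kN·m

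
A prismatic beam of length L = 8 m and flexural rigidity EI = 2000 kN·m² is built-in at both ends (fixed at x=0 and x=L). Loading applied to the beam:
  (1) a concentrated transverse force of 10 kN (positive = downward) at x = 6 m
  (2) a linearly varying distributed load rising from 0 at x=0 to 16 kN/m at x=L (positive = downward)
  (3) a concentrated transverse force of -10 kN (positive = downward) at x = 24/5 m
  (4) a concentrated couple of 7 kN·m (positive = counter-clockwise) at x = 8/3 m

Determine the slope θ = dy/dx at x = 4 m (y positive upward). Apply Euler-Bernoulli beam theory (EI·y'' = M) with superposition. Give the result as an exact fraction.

Load 1 — point force P=10 kN at a=6 m (b=L-a=2):
  θ_1 = -Pb²x(2aL-(3a+b)x)/(2L³EI)  [x≤a] = -10·2²·4·(2·6·8-(3·6+2)·4)/(2·8³·2000) = -1/800 rad
Load 2 — triangular load w₀=16 kN/m (0→w₀ over full span):
  θ_2 = -w₀(2x(L-x)(L-2x)(x+2L)+x²(L-x)²)/(120LEI) = -16·(2·4·(8-4)·(8-2·4)·(4+2·8)+4²·(8-4)²)/(120·8·2000) = -4/1875 rad
Load 3 — point force P=-10 kN at a=24/5 m (b=L-a=16/5):
  θ_3 = -Pb²x(2aL-(3a+b)x)/(2L³EI)  [x≤a] = -(-10)·(16/5)²·4·(2·(24/5)·8-(3·(24/5)+(16/5))·4)/(2·8³·2000) = 4/3125 rad
Load 4 — applied couple M₀=7 kN·m at a=8/3 m (b=L-a=16/3):
  θ_4 = (R_Ax²/2 - M_Ax - M₀(x-a))/EI  [x>a] with R_A=7/6, M_A=0 = ((7/6)·4²/2 - 0·4 - 7·(4-(8/3)))/2000 = 0 rad
Superposition: θ = Σ θ_i = -631/300000 rad ≈ -0.002103 rad

θ(4) = -631/300000 rad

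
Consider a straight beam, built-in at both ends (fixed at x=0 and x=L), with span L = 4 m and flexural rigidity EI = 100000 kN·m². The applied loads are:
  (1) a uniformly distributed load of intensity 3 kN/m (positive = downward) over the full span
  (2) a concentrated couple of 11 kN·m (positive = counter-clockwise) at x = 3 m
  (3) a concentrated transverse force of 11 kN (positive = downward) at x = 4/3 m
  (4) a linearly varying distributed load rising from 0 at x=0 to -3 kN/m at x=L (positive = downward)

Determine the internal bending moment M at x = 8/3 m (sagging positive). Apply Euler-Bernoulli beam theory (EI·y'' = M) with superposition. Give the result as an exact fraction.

Load 1 — uniform load w=3 kN/m over full span:
  M_1 = wLx/2 - wL²/12 - wx²/2 = 3·4·(8/3)/2 - 3·4²/12 - 3·(8/3)²/2 = 4/3 kN·m
Load 2 — applied couple M₀=11 kN·m at a=3 m (b=L-a=1):
  M_2 = R_Ax - M_A  [x≤a] with R_A=99/32, M_A=55/16 = (99/32)·(8/3) - (55/16) = 77/16 kN·m
Load 3 — point force P=11 kN at a=4/3 m (b=L-a=8/3):
  M_3 = Pa²(a+3b)(L-x)/L³ - Pa²b/L²  [x>a] = 11·(4/3)²·((4/3)+3·(8/3))·(4-(8/3))/4³ - 11·(4/3)²·(8/3)/4² = 44/81 kN·m
Load 4 — triangular load w₀=-3 kN/m (0→w₀ over full span):
  M_4 = 3w₀Lx/20 - w₀L²/30 - w₀x³/(6L) = 3·(-3)·4·(8/3)/20 - (-3)·4²/30 - (-3)·(8/3)³/(6·4) = -112/135 kN·m
Superposition: M = Σ M_i = 37969/6480 kN·m ≈ 5.859414 kN·m

M(8/3) = 37969/6480 kN·m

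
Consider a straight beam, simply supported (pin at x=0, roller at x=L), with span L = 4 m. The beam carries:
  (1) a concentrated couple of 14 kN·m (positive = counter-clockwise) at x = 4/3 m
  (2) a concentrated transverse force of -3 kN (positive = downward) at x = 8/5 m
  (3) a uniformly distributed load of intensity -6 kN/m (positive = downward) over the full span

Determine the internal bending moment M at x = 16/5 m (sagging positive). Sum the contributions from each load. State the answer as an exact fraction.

M(16/5) = -286/25 kN·m

Load 1 — applied couple M₀=14 kN·m at a=4/3 m (b=L-a=8/3):
  M_1 = M₀x/L - M₀  [x>a] = 14·(16/5)/4 - 14 = -14/5 kN·m
Load 2 — point force P=-3 kN at a=8/5 m (b=L-a=12/5):
  M_2 = Pa(L-x)/L  [x>a] = (-3)·(8/5)·(4-(16/5))/4 = -24/25 kN·m
Load 3 — uniform load w=-6 kN/m over full span:
  M_3 = wx(L-x)/2 = (-6)·(16/5)·(4-(16/5))/2 = -192/25 kN·m
Superposition: M = Σ M_i = -286/25 kN·m ≈ -11.440000 kN·m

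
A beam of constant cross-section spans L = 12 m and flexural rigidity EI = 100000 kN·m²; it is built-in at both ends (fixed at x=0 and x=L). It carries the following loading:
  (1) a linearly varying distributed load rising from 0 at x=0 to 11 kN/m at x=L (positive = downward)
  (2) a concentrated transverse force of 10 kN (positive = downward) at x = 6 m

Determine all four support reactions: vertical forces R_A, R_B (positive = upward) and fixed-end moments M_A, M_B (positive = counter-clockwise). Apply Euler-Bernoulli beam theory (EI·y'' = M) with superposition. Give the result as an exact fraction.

Load 1 — triangular load w₀=11 kN/m (0→w₀ over full span):
  R_A = 3w₀L/20 = 3·11·12/20 = 99/5 kN
  M_A = w₀L²/30 = 11·12²/30 = 264/5 kN·m
  R_B = 7w₀L/20 = 7·11·12/20 = 231/5 kN
  M_B = -w₀L²/20 = -11·12²/20 = -396/5 kN·m
Load 2 — point force P=10 kN at a=6 m (b=L-a=6):
  R_A = Pb²(3a+b)/L³ = 10·6²·(3·6+6)/12³ = 5 kN
  M_A = Pab²/L² = 10·6·6²/12² = 15 kN·m
  R_B = Pa²(a+3b)/L³ = 10·6²·(6+3·6)/12³ = 5 kN
  M_B = -Pa²b/L² = -10·6²·6/12² = -15 kN·m
Superposition: R_A = 124/5 kN, M_A = 339/5 kN·m, R_B = 256/5 kN, M_B = -471/5 kN·m

R_A = 124/5 kN, M_A = 339/5 kN·m, R_B = 256/5 kN, M_B = -471/5 kN·m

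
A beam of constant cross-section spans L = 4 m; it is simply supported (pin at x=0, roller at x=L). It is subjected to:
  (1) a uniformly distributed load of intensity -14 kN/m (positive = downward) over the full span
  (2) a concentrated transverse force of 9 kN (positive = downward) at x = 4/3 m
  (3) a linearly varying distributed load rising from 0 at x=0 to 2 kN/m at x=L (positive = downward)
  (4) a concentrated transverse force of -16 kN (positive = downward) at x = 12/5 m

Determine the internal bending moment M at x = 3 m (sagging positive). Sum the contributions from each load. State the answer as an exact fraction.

M(3) = -517/20 kN·m

Load 1 — uniform load w=-14 kN/m over full span:
  M_1 = wx(L-x)/2 = (-14)·3·(4-3)/2 = -21 kN·m
Load 2 — point force P=9 kN at a=4/3 m (b=L-a=8/3):
  M_2 = Pa(L-x)/L  [x>a] = 9·(4/3)·(4-3)/4 = 3 kN·m
Load 3 — triangular load w₀=2 kN/m (0→w₀ over full span):
  M_3 = w₀Lx/6 - w₀x³/(6L) = 2·4·3/6 - 2·3³/(6·4) = 7/4 kN·m
Load 4 — point force P=-16 kN at a=12/5 m (b=L-a=8/5):
  M_4 = Pa(L-x)/L  [x>a] = (-16)·(12/5)·(4-3)/4 = -48/5 kN·m
Superposition: M = Σ M_i = -517/20 kN·m ≈ -25.850000 kN·m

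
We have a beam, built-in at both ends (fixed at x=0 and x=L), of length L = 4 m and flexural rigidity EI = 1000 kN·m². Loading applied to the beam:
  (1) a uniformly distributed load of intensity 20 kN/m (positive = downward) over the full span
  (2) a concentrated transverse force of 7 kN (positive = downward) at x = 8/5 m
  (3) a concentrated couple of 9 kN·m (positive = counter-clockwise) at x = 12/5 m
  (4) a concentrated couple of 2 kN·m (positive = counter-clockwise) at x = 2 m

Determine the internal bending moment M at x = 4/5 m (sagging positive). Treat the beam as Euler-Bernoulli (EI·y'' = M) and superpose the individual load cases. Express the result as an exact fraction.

Load 1 — uniform load w=20 kN/m over full span:
  M_1 = wLx/2 - wL²/12 - wx²/2 = 20·4·(4/5)/2 - 20·4²/12 - 20·(4/5)²/2 = -16/15 kN·m
Load 2 — point force P=7 kN at a=8/5 m (b=L-a=12/5):
  M_2 = Pb²(3a+b)x/L³ - Pab²/L²  [x≤a] = 7·(12/5)²·(3·(8/5)+(12/5))·(4/5)/4³ - 7·(8/5)·(12/5)²/4² = -252/625 kN·m
Load 3 — applied couple M₀=9 kN·m at a=12/5 m (b=L-a=8/5):
  M_3 = R_Ax - M_A  [x≤a] with R_A=81/25, M_A=72/25 = (81/25)·(4/5) - (72/25) = -36/125 kN·m
Load 4 — applied couple M₀=2 kN·m at a=2 m (b=L-a=2):
  M_4 = R_Ax - M_A  [x≤a] with R_A=3/4, M_A=1/2 = (3/4)·(4/5) - (1/2) = 1/10 kN·m
Superposition: M = Σ M_i = -6217/3750 kN·m ≈ -1.657867 kN·m

M(4/5) = -6217/3750 kN·m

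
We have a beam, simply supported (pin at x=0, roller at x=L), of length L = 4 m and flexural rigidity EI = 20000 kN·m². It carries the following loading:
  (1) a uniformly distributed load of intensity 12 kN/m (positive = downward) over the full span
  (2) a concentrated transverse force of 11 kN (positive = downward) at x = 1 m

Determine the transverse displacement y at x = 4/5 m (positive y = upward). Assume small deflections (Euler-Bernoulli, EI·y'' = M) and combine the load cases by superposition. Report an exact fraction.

y(4/5) = -38441/25000000 m

Load 1 — uniform load w=12 kN/m over full span:
  y_1 = -wx(L³-2Lx²+x³)/(24EI) = -12·(4/5)·(4³-2·4·(4/5)²+(4/5)³)/(24·20000) = -464/390625 m
Load 2 — point force P=11 kN at a=1 m (b=L-a=3):
  y_2 = -Pbx(L²-b²-x²)/(6LEI)  [x≤a] = -11·3·(4/5)·(4²-3²-(4/5)²)/(6·4·20000) = -1749/5000000 m
Superposition: y = Σ y_i = -38441/25000000 m ≈ -0.001538 m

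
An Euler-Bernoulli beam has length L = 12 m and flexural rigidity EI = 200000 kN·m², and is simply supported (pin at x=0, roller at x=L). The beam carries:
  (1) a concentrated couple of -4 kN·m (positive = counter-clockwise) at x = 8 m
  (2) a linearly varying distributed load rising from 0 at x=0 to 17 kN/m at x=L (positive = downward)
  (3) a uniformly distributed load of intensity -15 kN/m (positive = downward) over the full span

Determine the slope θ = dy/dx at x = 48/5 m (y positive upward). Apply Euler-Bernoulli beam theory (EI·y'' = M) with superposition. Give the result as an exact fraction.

θ(48/5) = -10688/5859375 rad

Load 1 — applied couple M₀=-4 kN·m at a=8 m (b=L-a=4):
  θ_1 = (M₀x²/(2L)-M₀(x-a)+C₁)/EI  [x>a] with C₁=M₀(3b²-L²)/(6L)=16/3 = ((-4)·(48/5)²/(2·12)-(-4)·((48/5)-8)+(16/3))/200000 = -17/937500 rad
Load 2 — triangular load w₀=17 kN/m (0→w₀ over full span):
  θ_2 = -w₀(7L⁴-30L²x²+15x⁴)/(360LEI) = -17·(7·12⁴-30·12²·(48/5)²+15·(48/5)⁴)/(360·12·200000) = 38607/15625000 rad
Load 3 — uniform load w=-15 kN/m over full span:
  θ_3 = -w(L³-6Lx²+4x³)/(24EI) = -(-15)·(12³-6·12·(48/5)²+4·(48/5)³)/(24·200000) = -2673/625000 rad
Superposition: θ = Σ θ_i = -10688/5859375 rad ≈ -0.001824 rad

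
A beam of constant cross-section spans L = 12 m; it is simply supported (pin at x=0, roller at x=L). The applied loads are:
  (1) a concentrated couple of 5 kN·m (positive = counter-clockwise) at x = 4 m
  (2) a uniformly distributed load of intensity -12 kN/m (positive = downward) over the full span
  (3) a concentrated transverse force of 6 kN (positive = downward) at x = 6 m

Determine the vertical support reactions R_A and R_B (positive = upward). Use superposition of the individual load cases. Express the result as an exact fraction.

Load 1 — applied couple M₀=5 kN·m at a=4 m (b=L-a=8):
  R_A = M₀/L = 5/12 kN
  R_B = -M₀/L = -5/12 kN
Load 2 — uniform load w=-12 kN/m over full span:
  R_A = wL/2 = (-12)·12/2 = -72 kN
  R_B = wL/2 = (-12)·12/2 = -72 kN
Load 3 — point force P=6 kN at a=6 m (b=L-a=6):
  R_A = Pb/L = 6·6/12 = 3 kN
  R_B = Pa/L = 6·6/12 = 3 kN
Superposition: R_A = -823/12 kN, R_B = -833/12 kN

R_A = -823/12 kN, R_B = -833/12 kN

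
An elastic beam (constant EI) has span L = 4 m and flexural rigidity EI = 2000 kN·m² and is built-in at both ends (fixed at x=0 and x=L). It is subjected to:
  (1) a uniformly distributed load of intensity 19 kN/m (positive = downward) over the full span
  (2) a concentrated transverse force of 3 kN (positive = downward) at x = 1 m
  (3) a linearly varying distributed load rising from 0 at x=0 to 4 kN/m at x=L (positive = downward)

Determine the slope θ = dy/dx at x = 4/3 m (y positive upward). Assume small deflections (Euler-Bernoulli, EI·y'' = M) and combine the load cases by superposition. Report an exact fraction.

θ(4/3) = -20693/4860000 rad

Load 1 — uniform load w=19 kN/m over full span:
  θ_1 = -wx(L-x)(L-2x)/(12EI) = -19·(4/3)·(4-(4/3))·(4-2·(4/3))/(12·2000) = -38/10125 rad
Load 2 — point force P=3 kN at a=1 m (b=L-a=3):
  θ_2 = Pa²(L-x)(2bL-(3b+a)(L-x))/(2L³EI)  [x>a] = 3·1²·(4-(4/3))·(2·3·4-(3·3+1)·(4-(4/3)))/(2·4³·2000) = -1/12000 rad
Load 3 — triangular load w₀=4 kN/m (0→w₀ over full span):
  θ_3 = -w₀(2x(L-x)(L-2x)(x+2L)+x²(L-x)²)/(120LEI) = -4·(2·(4/3)·(4-(4/3))·(4-2·(4/3))·((4/3)+2·4)+(4/3)²·(4-(4/3))²)/(120·4·2000) = -64/151875 rad
Superposition: θ = Σ θ_i = -20693/4860000 rad ≈ -0.004258 rad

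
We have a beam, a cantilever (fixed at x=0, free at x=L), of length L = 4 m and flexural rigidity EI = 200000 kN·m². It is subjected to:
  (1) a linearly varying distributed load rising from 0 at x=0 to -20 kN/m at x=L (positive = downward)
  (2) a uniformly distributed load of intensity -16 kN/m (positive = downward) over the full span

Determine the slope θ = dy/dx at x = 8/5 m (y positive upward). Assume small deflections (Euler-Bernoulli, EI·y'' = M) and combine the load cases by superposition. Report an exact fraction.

Load 1 — triangular load w₀=-20 kN/m (0→w₀ over full span):
  θ_1 = (w₀Lx²/4-w₀L²x/3-w₀x⁴/(24L))/EI = ((-20)·4·(8/5)²/4-(-20)·4²·(8/5)/3-(-20)·(8/5)⁴/(24·4))/200000 = 236/390625 rad
Load 2 — uniform load w=-16 kN/m over full span:
  θ_2 = -wx(x²-3Lx+3L²)/(6EI) = -(-16)·(8/5)·((8/5)²-3·4·(8/5)+3·4²)/(6·200000) = 784/1171875 rad
Superposition: θ = Σ θ_i = 1492/1171875 rad ≈ 0.001273 rad

θ(8/5) = 1492/1171875 rad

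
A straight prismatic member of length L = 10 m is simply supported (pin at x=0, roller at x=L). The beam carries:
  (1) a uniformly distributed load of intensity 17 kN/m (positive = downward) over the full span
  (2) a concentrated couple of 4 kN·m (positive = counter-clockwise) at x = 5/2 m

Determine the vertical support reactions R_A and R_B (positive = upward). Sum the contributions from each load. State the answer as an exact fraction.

R_A = 427/5 kN, R_B = 423/5 kN

Load 1 — uniform load w=17 kN/m over full span:
  R_A = wL/2 = 17·10/2 = 85 kN
  R_B = wL/2 = 17·10/2 = 85 kN
Load 2 — applied couple M₀=4 kN·m at a=5/2 m (b=L-a=15/2):
  R_A = M₀/L = 4/10 = 2/5 kN
  R_B = -M₀/L = -4/10 = -2/5 kN
Superposition: R_A = 427/5 kN, R_B = 423/5 kN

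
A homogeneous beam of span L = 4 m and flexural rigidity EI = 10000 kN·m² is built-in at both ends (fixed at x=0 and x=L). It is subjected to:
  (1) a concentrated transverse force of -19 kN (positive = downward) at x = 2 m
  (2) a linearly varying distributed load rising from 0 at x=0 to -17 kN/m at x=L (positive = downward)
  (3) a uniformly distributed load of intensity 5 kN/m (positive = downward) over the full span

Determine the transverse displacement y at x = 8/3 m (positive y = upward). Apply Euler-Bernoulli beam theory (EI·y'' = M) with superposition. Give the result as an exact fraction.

y(8/3) = 6227/9112500 m

Load 1 — point force P=-19 kN at a=2 m (b=L-a=2):
  y_1 = -Pa²(L-x)²(3bL-(3b+a)(L-x))/(6L³EI)  [x>a] = -(-19)·2²·(4-(8/3))²·(3·2·4-(3·2+2)·(4-(8/3)))/(6·4³·10000) = 19/40500 m
Load 2 — triangular load w₀=-17 kN/m (0→w₀ over full span):
  y_2 = -w₀x²(L-x)²(x+2L)/(120LEI) = -(-17)·(8/3)²·(4-(8/3))²·((8/3)+2·4)/(120·4·10000) = 1088/2278125 m
Load 3 — uniform load w=5 kN/m over full span:
  y_3 = -wx²(L-x)²/(24EI) = -5·(8/3)²·(4-(8/3))²/(24·10000) = -8/30375 m
Superposition: y = Σ y_i = 6227/9112500 m ≈ 0.000683 m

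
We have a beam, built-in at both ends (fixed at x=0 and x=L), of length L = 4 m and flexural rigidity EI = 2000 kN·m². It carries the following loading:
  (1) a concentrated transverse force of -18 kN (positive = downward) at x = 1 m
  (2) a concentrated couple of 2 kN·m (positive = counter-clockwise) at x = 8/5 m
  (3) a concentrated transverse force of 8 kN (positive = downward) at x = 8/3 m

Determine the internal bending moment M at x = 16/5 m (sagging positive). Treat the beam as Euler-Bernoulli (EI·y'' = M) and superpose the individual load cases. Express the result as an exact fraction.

M(16/5) = 1189/1000 kN·m

Load 1 — point force P=-18 kN at a=1 m (b=L-a=3):
  M_1 = Pa²(a+3b)(L-x)/L³ - Pa²b/L²  [x>a] = (-18)·1²·(1+3·3)·(4-(16/5))/4³ - (-18)·1²·3/4² = 9/8 kN·m
Load 2 — applied couple M₀=2 kN·m at a=8/5 m (b=L-a=12/5):
  M_2 = R_Ax - M_A - M₀  [x>a] with R_A=18/25, M_A=6/25 = (18/25)·(16/5) - (6/25) - 2 = 8/125 kN·m
Load 3 — point force P=8 kN at a=8/3 m (b=L-a=4/3):
  M_3 = Pa²(a+3b)(L-x)/L³ - Pa²b/L²  [x>a] = 8·(8/3)²·((8/3)+3·(4/3))·(4-(16/5))/4³ - 8·(8/3)²·(4/3)/4² = 0 kN·m
Superposition: M = Σ M_i = 1189/1000 kN·m ≈ 1.189000 kN·m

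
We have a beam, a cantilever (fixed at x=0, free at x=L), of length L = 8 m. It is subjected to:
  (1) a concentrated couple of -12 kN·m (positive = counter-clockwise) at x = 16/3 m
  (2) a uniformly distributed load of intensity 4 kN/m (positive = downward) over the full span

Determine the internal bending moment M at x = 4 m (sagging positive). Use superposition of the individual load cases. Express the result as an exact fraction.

Load 1 — applied couple M₀=-12 kN·m at a=16/3 m (b=L-a=8/3):
  M_1 = M₀  [x≤a] = (-12) = -12 kN·m
Load 2 — uniform load w=4 kN/m over full span:
  M_2 = -w(L-x)²/2 = -4·(8-4)²/2 = -32 kN·m
Superposition: M = Σ M_i = -44 kN·m ≈ -44.000000 kN·m

M(4) = -44 kN·m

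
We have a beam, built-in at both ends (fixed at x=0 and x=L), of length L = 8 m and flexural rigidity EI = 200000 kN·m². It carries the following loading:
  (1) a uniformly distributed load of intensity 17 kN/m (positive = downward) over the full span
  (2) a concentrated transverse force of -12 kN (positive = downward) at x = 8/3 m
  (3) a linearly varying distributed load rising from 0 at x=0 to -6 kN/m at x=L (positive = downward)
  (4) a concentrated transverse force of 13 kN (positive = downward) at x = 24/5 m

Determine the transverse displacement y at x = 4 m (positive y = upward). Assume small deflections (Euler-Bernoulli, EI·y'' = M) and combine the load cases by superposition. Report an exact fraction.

Load 1 — uniform load w=17 kN/m over full span:
  y_1 = -wx²(L-x)²/(24EI) = -17·4²·(8-4)²/(24·200000) = -17/18750 m
Load 2 — point force P=-12 kN at a=8/3 m (b=L-a=16/3):
  y_2 = -Pa²(L-x)²(3bL-(3b+a)(L-x))/(6L³EI)  [x>a] = -(-12)·(8/3)²·(8-4)²·(3·(16/3)·8-(3·(16/3)+(8/3))·(8-4))/(6·8³·200000) = 2/16875 m
Load 3 — triangular load w₀=-6 kN/m (0→w₀ over full span):
  y_3 = -w₀x²(L-x)²(x+2L)/(120LEI) = -(-6)·4²·(8-4)²·(4+2·8)/(120·8·200000) = 1/6250 m
Load 4 — point force P=13 kN at a=24/5 m (b=L-a=16/5):
  y_4 = -Pb²x²(3aL-(3a+b)x)/(6L³EI)  [x≤a] = -13·(16/5)²·4²·(3·(24/5)·8-(3·(24/5)+(16/5))·4)/(6·8³·200000) = -182/1171875 m
Superposition: y = Σ y_i = -8263/10546875 m ≈ -0.000783 m

y(4) = -8263/10546875 m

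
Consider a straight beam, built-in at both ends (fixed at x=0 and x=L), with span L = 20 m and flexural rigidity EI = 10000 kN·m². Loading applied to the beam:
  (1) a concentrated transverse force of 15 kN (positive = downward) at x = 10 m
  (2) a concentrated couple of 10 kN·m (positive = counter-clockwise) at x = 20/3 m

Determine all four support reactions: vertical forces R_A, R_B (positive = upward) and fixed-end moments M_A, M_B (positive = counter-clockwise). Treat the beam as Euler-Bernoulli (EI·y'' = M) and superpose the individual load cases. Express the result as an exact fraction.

R_A = 49/6 kN, M_A = 75/2 kN·m, R_B = 41/6 kN, M_B = -205/6 kN·m

Load 1 — point force P=15 kN at a=10 m (b=L-a=10):
  R_A = Pb²(3a+b)/L³ = 15·10²·(3·10+10)/20³ = 15/2 kN
  M_A = Pab²/L² = 15·10·10²/20² = 75/2 kN·m
  R_B = Pa²(a+3b)/L³ = 15·10²·(10+3·10)/20³ = 15/2 kN
  M_B = -Pa²b/L² = -15·10²·10/20² = -75/2 kN·m
Load 2 — applied couple M₀=10 kN·m at a=20/3 m (b=L-a=40/3):
  R_A = 6M₀ab/L³ = 6·10·(20/3)·(40/3)/20³ = 2/3 kN
  M_A = M₀b(2a-b)/L² = 10·(40/3)·(2·(20/3)-(40/3))/20² = 0 kN·m
  R_B = -6M₀ab/L³ = -6·10·(20/3)·(40/3)/20³ = -2/3 kN
  M_B = M₀a(2b-a)/L² = 10·(20/3)·(2·(40/3)-(20/3))/20² = 10/3 kN·m
Superposition: R_A = 49/6 kN, M_A = 75/2 kN·m, R_B = 41/6 kN, M_B = -205/6 kN·m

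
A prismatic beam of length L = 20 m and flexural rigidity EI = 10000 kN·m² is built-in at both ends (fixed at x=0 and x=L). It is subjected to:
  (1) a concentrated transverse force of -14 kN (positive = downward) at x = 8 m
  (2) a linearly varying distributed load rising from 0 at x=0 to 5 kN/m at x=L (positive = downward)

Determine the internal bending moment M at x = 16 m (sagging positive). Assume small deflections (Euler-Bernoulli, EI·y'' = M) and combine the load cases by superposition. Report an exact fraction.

M(16) = 3688/375 kN·m

Load 1 — point force P=-14 kN at a=8 m (b=L-a=12):
  M_1 = Pa²(a+3b)(L-x)/L³ - Pa²b/L²  [x>a] = (-14)·8²·(8+3·12)·(20-16)/20³ - (-14)·8²·12/20² = 896/125 kN·m
Load 2 — triangular load w₀=5 kN/m (0→w₀ over full span):
  M_2 = 3w₀Lx/20 - w₀L²/30 - w₀x³/(6L) = 3·5·20·16/20 - 5·20²/30 - 5·16³/(6·20) = 8/3 kN·m
Superposition: M = Σ M_i = 3688/375 kN·m ≈ 9.834667 kN·m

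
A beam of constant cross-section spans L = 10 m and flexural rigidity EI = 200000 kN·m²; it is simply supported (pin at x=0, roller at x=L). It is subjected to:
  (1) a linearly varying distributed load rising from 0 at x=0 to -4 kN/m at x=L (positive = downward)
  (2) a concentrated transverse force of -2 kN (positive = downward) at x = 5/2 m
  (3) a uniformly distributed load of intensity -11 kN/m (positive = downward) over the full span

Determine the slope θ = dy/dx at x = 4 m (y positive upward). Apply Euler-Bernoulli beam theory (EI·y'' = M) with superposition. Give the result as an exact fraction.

Load 1 — triangular load w₀=-4 kN/m (0→w₀ over full span):
  θ_1 = -w₀(7L⁴-30L²x²+15x⁴)/(360LEI) = -(-4)·(7·10⁴-30·10²·4²+15·4⁴)/(360·10·200000) = 323/2250000 rad
Load 2 — point force P=-2 kN at a=5/2 m (b=L-a=15/2):
  θ_2 = -Pa(2L²-6Lx+3x²+a²)/(6LEI)  [x>a] = -(-2)·(5/2)·(2·10²-6·10·4+3·4²+(5/2)²)/(6·10·200000) = 19/3200000 rad
Load 3 — uniform load w=-11 kN/m over full span:
  θ_3 = -w(L³-6Lx²+4x³)/(24EI) = -(-11)·(10³-6·10·4²+4·4³)/(24·200000) = 407/600000 rad
Superposition: θ = Σ θ_i = 119207/144000000 rad ≈ 0.000828 rad

θ(4) = 119207/144000000 rad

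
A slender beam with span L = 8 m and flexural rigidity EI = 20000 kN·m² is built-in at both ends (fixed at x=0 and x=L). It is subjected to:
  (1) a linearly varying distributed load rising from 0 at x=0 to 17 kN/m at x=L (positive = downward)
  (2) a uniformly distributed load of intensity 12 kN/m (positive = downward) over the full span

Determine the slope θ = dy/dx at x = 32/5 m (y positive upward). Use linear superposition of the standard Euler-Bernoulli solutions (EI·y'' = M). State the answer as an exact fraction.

θ(32/5) = 5056/1171875 rad

Load 1 — triangular load w₀=17 kN/m (0→w₀ over full span):
  θ_1 = -w₀(2x(L-x)(L-2x)(x+2L)+x²(L-x)²)/(120LEI) = -17·(2·(32/5)·(8-(32/5))·(8-2·(32/5))·((32/5)+2·8)+(32/5)²·(8-(32/5))²)/(120·8·20000) = 2176/1171875 rad
Load 2 — uniform load w=12 kN/m over full span:
  θ_2 = -wx(L-x)(L-2x)/(12EI) = -12·(32/5)·(8-(32/5))·(8-2·(32/5))/(12·20000) = 192/78125 rad
Superposition: θ = Σ θ_i = 5056/1171875 rad ≈ 0.004314 rad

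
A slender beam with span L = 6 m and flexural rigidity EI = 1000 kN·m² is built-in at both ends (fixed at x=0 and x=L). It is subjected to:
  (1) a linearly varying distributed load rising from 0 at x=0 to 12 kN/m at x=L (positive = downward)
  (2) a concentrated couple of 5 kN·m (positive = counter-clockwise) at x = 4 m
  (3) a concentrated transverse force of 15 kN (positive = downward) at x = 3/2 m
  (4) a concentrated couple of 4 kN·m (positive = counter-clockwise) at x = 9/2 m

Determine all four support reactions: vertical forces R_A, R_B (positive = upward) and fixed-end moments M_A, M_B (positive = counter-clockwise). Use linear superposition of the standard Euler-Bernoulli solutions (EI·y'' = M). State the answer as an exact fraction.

Load 1 — triangular load w₀=12 kN/m (0→w₀ over full span):
  R_A = 3w₀L/20 = 3·12·6/20 = 54/5 kN
  M_A = w₀L²/30 = 12·6²/30 = 72/5 kN·m
  R_B = 7w₀L/20 = 7·12·6/20 = 126/5 kN
  M_B = -w₀L²/20 = -12·6²/20 = -108/5 kN·m
Load 2 — applied couple M₀=5 kN·m at a=4 m (b=L-a=2):
  R_A = 6M₀ab/L³ = 6·5·4·2/6³ = 10/9 kN
  M_A = M₀b(2a-b)/L² = 5·2·(2·4-2)/6² = 5/3 kN·m
  R_B = -6M₀ab/L³ = -6·5·4·2/6³ = -10/9 kN
  M_B = M₀a(2b-a)/L² = 5·4·(2·2-4)/6² = 0 kN·m
Load 3 — point force P=15 kN at a=3/2 m (b=L-a=9/2):
  R_A = Pb²(3a+b)/L³ = 15·(9/2)²·(3·(3/2)+(9/2))/6³ = 405/32 kN
  M_A = Pab²/L² = 15·(3/2)·(9/2)²/6² = 405/32 kN·m
  R_B = Pa²(a+3b)/L³ = 15·(3/2)²·((3/2)+3·(9/2))/6³ = 75/32 kN
  M_B = -Pa²b/L² = -15·(3/2)²·(9/2)/6² = -135/32 kN·m
Load 4 — applied couple M₀=4 kN·m at a=9/2 m (b=L-a=3/2):
  R_A = 6M₀ab/L³ = 6·4·(9/2)·(3/2)/6³ = 3/4 kN
  M_A = M₀b(2a-b)/L² = 4·(3/2)·(2·(9/2)-(3/2))/6² = 5/4 kN·m
  R_B = -6M₀ab/L³ = -6·4·(9/2)·(3/2)/6³ = -3/4 kN
  M_B = M₀a(2b-a)/L² = 4·(9/2)·(2·(3/2)-(9/2))/6² = -3/4 kN·m
Superposition: R_A = 36457/1440 kN, M_A = 14387/480 kN·m, R_B = 36983/1440 kN, M_B = -4251/160 kN·m

R_A = 36457/1440 kN, M_A = 14387/480 kN·m, R_B = 36983/1440 kN, M_B = -4251/160 kN·m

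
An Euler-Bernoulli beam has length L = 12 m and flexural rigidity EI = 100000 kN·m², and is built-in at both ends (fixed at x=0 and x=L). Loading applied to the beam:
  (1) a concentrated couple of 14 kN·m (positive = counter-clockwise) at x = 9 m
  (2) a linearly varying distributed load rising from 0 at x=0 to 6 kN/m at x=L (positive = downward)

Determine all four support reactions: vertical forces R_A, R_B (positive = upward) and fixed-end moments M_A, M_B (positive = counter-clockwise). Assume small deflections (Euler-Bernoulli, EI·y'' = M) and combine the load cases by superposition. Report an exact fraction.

Load 1 — applied couple M₀=14 kN·m at a=9 m (b=L-a=3):
  R_A = 6M₀ab/L³ = 6·14·9·3/12³ = 21/16 kN
  M_A = M₀b(2a-b)/L² = 14·3·(2·9-3)/12² = 35/8 kN·m
  R_B = -6M₀ab/L³ = -6·14·9·3/12³ = -21/16 kN
  M_B = M₀a(2b-a)/L² = 14·9·(2·3-9)/12² = -21/8 kN·m
Load 2 — triangular load w₀=6 kN/m (0→w₀ over full span):
  R_A = 3w₀L/20 = 3·6·12/20 = 54/5 kN
  M_A = w₀L²/30 = 6·12²/30 = 144/5 kN·m
  R_B = 7w₀L/20 = 7·6·12/20 = 126/5 kN
  M_B = -w₀L²/20 = -6·12²/20 = -216/5 kN·m
Superposition: R_A = 969/80 kN, M_A = 1327/40 kN·m, R_B = 1911/80 kN, M_B = -1833/40 kN·m

R_A = 969/80 kN, M_A = 1327/40 kN·m, R_B = 1911/80 kN, M_B = -1833/40 kN·m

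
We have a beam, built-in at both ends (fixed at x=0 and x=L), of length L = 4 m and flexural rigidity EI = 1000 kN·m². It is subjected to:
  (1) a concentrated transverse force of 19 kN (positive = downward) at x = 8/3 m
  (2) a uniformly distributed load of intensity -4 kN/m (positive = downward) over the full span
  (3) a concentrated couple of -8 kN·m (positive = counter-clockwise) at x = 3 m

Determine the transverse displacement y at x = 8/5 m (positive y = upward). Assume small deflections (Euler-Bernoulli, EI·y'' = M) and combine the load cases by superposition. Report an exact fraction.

y(8/5) = 1762/6328125 m

Load 1 — point force P=19 kN at a=8/3 m (b=L-a=4/3):
  y_1 = -Pb²x²(3aL-(3a+b)x)/(6L³EI)  [x≤a] = -19·(4/3)²·(8/5)²·(3·(8/3)·4-(3·(8/3)+(4/3))·(8/5))/(6·4³·1000) = -4864/1265625 m
Load 2 — uniform load w=-4 kN/m over full span:
  y_2 = -wx²(L-x)²/(24EI) = -(-4)·(8/5)²·(4-(8/5))²/(24·1000) = 192/78125 m
Load 3 — applied couple M₀=-8 kN·m at a=3 m (b=L-a=1):
  y_3 = (R_Ax³/6 - M_Ax²/2)/EI  [x≤a] with R_A=-9/4, M_A=-5/2 = ((-9/4)·(8/5)³/6 - (-5/2)·(8/5)²/2)/1000 = 26/15625 m
Superposition: y = Σ y_i = 1762/6328125 m ≈ 0.000278 m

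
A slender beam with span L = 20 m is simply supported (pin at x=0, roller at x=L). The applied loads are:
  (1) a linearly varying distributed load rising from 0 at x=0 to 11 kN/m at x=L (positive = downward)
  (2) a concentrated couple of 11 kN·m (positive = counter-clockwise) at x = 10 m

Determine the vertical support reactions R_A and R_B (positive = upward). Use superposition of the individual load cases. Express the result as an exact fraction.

R_A = 2233/60 kN, R_B = 4367/60 kN

Load 1 — triangular load w₀=11 kN/m (0→w₀ over full span):
  R_A = w₀L/6 = 11·20/6 = 110/3 kN
  R_B = w₀L/3 = 11·20/3 = 220/3 kN
Load 2 — applied couple M₀=11 kN·m at a=10 m (b=L-a=10):
  R_A = M₀/L = 11/20 kN
  R_B = -M₀/L = -11/20 kN
Superposition: R_A = 2233/60 kN, R_B = 4367/60 kN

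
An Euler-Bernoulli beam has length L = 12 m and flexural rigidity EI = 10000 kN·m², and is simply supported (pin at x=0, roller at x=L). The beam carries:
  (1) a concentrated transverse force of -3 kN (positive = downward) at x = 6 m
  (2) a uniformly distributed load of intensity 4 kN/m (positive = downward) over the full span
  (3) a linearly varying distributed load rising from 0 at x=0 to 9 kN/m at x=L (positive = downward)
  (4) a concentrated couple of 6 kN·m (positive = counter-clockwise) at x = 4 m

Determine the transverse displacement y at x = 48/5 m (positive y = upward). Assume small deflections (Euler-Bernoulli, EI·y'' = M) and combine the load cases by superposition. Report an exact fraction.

Load 1 — point force P=-3 kN at a=6 m (b=L-a=6):
  y_1 = -Pa(L-x)(2Lx-a²-x²)/(6LEI)  [x>a] = -(-3)·6·(12-(48/5))·(2·12·(48/5)-6²-(48/5)²)/(6·12·10000) = 1917/312500 m
Load 2 — uniform load w=4 kN/m over full span:
  y_2 = -wx(L³-2Lx²+x³)/(24EI) = -4·(48/5)·(12³-2·12·(48/5)²+(48/5)³)/(24·10000) = -25056/390625 m
Load 3 — triangular load w₀=9 kN/m (0→w₀ over full span):
  y_3 = -w₀x(7L⁴-10L²x²+3x⁴)/(360LEI) = -9·(48/5)·(7·12⁴-10·12²·(48/5)²+3·(48/5)⁴)/(360·12·10000) = -740664/9765625 m
Load 4 — applied couple M₀=6 kN·m at a=4 m (b=L-a=8):
  y_4 = (M₀x³/(6L)-M₀(x-a)²/2+C₁x)/EI  [x>a] with C₁=M₀(3b²-L²)/(6L)=4 = (6·(48/5)³/(6·12)-6·((48/5)-4)²/2+4·(48/5))/10000 = 141/78125 m
Superposition: y = Σ y_i = -5158131/39062500 m ≈ -0.132048 m

y(48/5) = -5158131/39062500 m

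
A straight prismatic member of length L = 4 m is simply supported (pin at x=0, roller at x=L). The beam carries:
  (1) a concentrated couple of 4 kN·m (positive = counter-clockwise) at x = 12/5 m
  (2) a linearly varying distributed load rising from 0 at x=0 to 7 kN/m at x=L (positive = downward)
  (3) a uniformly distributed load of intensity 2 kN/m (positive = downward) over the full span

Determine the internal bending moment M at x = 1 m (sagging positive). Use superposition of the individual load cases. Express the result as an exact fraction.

M(1) = 67/8 kN·m

Load 1 — applied couple M₀=4 kN·m at a=12/5 m (b=L-a=8/5):
  M_1 = M₀x/L  [x≤a] = 4·1/4 = 1 kN·m
Load 2 — triangular load w₀=7 kN/m (0→w₀ over full span):
  M_2 = w₀Lx/6 - w₀x³/(6L) = 7·4·1/6 - 7·1³/(6·4) = 35/8 kN·m
Load 3 — uniform load w=2 kN/m over full span:
  M_3 = wx(L-x)/2 = 2·1·(4-1)/2 = 3 kN·m
Superposition: M = Σ M_i = 67/8 kN·m ≈ 8.375000 kN·m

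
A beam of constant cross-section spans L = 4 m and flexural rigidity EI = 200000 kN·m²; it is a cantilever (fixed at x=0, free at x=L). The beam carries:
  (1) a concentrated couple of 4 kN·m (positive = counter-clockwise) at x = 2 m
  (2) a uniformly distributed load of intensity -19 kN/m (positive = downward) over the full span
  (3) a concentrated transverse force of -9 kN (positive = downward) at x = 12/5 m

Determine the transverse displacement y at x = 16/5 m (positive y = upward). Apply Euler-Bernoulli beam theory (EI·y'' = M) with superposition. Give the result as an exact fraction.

Load 1 — applied couple M₀=4 kN·m at a=2 m (b=L-a=2):
  y_1 = M₀a(2x-a)/(2EI)  [x>a] = 4·2·(2·(16/5)-2)/(2·200000) = 11/125000 m
Load 2 — uniform load w=-19 kN/m over full span:
  y_2 = -wx²(x²-4Lx+6L²)/(24EI) = -(-19)·(16/5)²·((16/5)²-4·4·(16/5)+6·4²)/(24·200000) = 13072/5859375 m
Load 3 — point force P=-9 kN at a=12/5 m (b=L-a=8/5):
  y_3 = -Pa²(3x-a)/(6EI)  [x>a] = -(-9)·(12/5)²·(3·(16/5)-(12/5))/(6·200000) = 243/781250 m
Superposition: y = Σ y_i = 123281/46875000 m ≈ 0.002630 m

y(16/5) = 123281/46875000 m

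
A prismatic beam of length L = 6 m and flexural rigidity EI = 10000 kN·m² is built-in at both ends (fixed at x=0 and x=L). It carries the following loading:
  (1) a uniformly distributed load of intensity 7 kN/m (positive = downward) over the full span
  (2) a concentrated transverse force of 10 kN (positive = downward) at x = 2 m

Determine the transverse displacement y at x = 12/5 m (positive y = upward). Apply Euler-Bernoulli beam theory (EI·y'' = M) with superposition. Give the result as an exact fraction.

Load 1 — uniform load w=7 kN/m over full span:
  y_1 = -wx²(L-x)²/(24EI) = -7·(12/5)²·(6-(12/5))²/(24·10000) = -1701/781250 m
Load 2 — point force P=10 kN at a=2 m (b=L-a=4):
  y_2 = -Pa²(L-x)²(3bL-(3b+a)(L-x))/(6L³EI)  [x>a] = -10·2²·(6-(12/5))²·(3·4·6-(3·4+2)·(6-(12/5)))/(6·6³·10000) = -27/31250 m
Superposition: y = Σ y_i = -1188/390625 m ≈ -0.003041 m

y(12/5) = -1188/390625 m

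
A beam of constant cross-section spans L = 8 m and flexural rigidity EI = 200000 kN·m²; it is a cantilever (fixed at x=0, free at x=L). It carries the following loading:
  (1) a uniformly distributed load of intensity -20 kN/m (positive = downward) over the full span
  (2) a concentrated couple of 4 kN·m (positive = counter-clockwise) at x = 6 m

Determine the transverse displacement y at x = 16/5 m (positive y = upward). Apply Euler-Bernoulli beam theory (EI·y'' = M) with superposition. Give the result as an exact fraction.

Load 1 — uniform load w=-20 kN/m over full span:
  y_1 = -wx²(x²-4Lx+6L²)/(24EI) = -(-20)·(16/5)²·((16/5)²-4·8·(16/5)+6·8²)/(24·200000) = 4864/390625 m
Load 2 — applied couple M₀=4 kN·m at a=6 m (b=L-a=2):
  y_2 = M₀x²/(2EI)  [x≤a] = 4·(16/5)²/(2·200000) = 8/78125 m
Superposition: y = Σ y_i = 4904/390625 m ≈ 0.012554 m

y(16/5) = 4904/390625 m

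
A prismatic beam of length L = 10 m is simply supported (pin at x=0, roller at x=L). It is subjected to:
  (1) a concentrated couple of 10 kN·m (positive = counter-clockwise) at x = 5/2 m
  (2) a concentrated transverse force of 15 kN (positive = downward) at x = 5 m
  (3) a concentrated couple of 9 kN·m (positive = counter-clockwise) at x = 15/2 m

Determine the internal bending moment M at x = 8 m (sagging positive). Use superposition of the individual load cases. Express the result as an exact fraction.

M(8) = 56/5 kN·m

Load 1 — applied couple M₀=10 kN·m at a=5/2 m (b=L-a=15/2):
  M_1 = M₀x/L - M₀  [x>a] = 10·8/10 - 10 = -2 kN·m
Load 2 — point force P=15 kN at a=5 m (b=L-a=5):
  M_2 = Pa(L-x)/L  [x>a] = 15·5·(10-8)/10 = 15 kN·m
Load 3 — applied couple M₀=9 kN·m at a=15/2 m (b=L-a=5/2):
  M_3 = M₀x/L - M₀  [x>a] = 9·8/10 - 9 = -9/5 kN·m
Superposition: M = Σ M_i = 56/5 kN·m ≈ 11.200000 kN·m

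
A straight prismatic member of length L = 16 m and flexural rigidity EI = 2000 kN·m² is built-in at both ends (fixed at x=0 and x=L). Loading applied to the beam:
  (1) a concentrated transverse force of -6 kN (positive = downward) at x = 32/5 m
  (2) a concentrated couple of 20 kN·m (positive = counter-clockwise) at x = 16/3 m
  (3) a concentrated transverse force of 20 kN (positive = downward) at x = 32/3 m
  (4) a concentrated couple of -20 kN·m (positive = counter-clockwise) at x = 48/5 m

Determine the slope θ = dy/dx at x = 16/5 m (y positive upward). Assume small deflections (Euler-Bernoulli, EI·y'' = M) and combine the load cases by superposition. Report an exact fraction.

θ(16/5) = -27296/10546875 rad

Load 1 — point force P=-6 kN at a=32/5 m (b=L-a=48/5):
  θ_1 = -Pb²x(2aL-(3a+b)x)/(2L³EI)  [x≤a] = -(-6)·(48/5)²·(16/5)·(2·(32/5)·16-(3·(32/5)+(48/5))·(16/5))/(2·16³·2000) = 4752/390625 rad
Load 2 — applied couple M₀=20 kN·m at a=16/3 m (b=L-a=32/3):
  θ_2 = (R_Ax²/2 - M_Ax)/EI  [x≤a] with R_A=5/3, M_A=0 = ((5/3)·(16/5)²/2 - 0·(16/5))/2000 = 8/1875 rad
Load 3 — point force P=20 kN at a=32/3 m (b=L-a=16/3):
  θ_3 = -Pb²x(2aL-(3a+b)x)/(2L³EI)  [x≤a] = -20·(16/3)²·(16/5)·(2·(32/3)·16-(3·(32/3)+(16/3))·(16/5))/(2·16³·2000) = -416/16875 rad
Load 4 — applied couple M₀=-20 kN·m at a=48/5 m (b=L-a=32/5):
  θ_4 = (R_Ax²/2 - M_Ax)/EI  [x≤a] with R_A=-9/5, M_A=-32/5 = ((-9/5)·(16/5)²/2 - (-32/5)·(16/5))/2000 = 88/15625 rad
Superposition: θ = Σ θ_i = -27296/10546875 rad ≈ -0.002588 rad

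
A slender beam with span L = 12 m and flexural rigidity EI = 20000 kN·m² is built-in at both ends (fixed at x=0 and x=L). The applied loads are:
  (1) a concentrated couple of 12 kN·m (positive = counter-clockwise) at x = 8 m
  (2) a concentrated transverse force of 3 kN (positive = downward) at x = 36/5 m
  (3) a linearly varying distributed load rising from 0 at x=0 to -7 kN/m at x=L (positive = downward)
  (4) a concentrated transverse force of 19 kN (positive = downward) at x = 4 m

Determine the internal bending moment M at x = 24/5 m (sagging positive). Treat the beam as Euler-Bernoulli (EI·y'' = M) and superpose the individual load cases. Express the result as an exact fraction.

M(24/5) = 36352/5625 kN·m

Load 1 — applied couple M₀=12 kN·m at a=8 m (b=L-a=4):
  M_1 = R_Ax - M_A  [x≤a] with R_A=4/3, M_A=4 = (4/3)·(24/5) - 4 = 12/5 kN·m
Load 2 — point force P=3 kN at a=36/5 m (b=L-a=24/5):
  M_2 = Pb²(3a+b)x/L³ - Pab²/L²  [x≤a] = 3·(24/5)²·(3·(36/5)+(24/5))·(24/5)/12³ - 3·(36/5)·(24/5)²/12² = 1008/625 kN·m
Load 3 — triangular load w₀=-7 kN/m (0→w₀ over full span):
  M_3 = 3w₀Lx/20 - w₀L²/30 - w₀x³/(6L) = 3·(-7)·12·(24/5)/20 - (-7)·12²/30 - (-7)·(24/5)³/(6·12) = -2016/125 kN·m
Load 4 — point force P=19 kN at a=4 m (b=L-a=8):
  M_4 = Pa²(a+3b)(L-x)/L³ - Pa²b/L²  [x>a] = 19·4²·(4+3·8)·(12-(24/5))/12³ - 19·4²·8/12² = 836/45 kN·m
Superposition: M = Σ M_i = 36352/5625 kN·m ≈ 6.462578 kN·m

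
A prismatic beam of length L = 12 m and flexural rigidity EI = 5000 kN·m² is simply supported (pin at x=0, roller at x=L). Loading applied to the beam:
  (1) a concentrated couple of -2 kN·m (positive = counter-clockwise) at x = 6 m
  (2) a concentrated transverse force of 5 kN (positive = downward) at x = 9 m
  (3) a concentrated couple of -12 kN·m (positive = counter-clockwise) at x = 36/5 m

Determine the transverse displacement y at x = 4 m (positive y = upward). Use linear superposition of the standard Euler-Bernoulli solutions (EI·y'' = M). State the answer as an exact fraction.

y(4) = -25961/2250000 m

Load 1 — applied couple M₀=-2 kN·m at a=6 m (b=L-a=6):
  y_1 = (M₀x³/(6L)+C₁x)/EI  [x≤a] with C₁=M₀(3b²-L²)/(6L)=1 = ((-2)·4³/(6·12)+1·4)/5000 = 1/2250 m
Load 2 — point force P=5 kN at a=9 m (b=L-a=3):
  y_2 = -Pbx(L²-b²-x²)/(6LEI)  [x≤a] = -5·3·4·(12²-3²-4²)/(6·12·5000) = -119/6000 m
Load 3 — applied couple M₀=-12 kN·m at a=36/5 m (b=L-a=24/5):
  y_3 = (M₀x³/(6L)+C₁x)/EI  [x≤a] with C₁=M₀(3b²-L²)/(6L)=312/25 = ((-12)·4³/(6·12)+(312/25)·4)/5000 = 368/46875 m
Superposition: y = Σ y_i = -25961/2250000 m ≈ -0.011538 m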